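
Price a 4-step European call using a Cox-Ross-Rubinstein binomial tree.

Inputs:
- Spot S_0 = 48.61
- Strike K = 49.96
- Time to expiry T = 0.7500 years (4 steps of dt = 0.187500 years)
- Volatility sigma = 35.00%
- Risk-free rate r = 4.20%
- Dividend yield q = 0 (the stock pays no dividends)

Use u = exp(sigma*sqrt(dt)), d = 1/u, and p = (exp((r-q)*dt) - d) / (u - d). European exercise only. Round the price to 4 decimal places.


dt = T/N = 0.187500
u = exp(sigma*sqrt(dt)) = 1.163642; d = 1/u = 0.859371
p = (exp((r-q)*dt) - d) / (u - d) = 0.488167
Discount per step: exp(-r*dt) = 0.992156
Stock lattice S(k, i) with i counting down-moves:
  k=0: S(0,0) = 48.6100
  k=1: S(1,0) = 56.5646; S(1,1) = 41.7740
  k=2: S(2,0) = 65.8209; S(2,1) = 48.6100; S(2,2) = 35.8994
  k=3: S(3,0) = 76.5920; S(3,1) = 56.5646; S(3,2) = 41.7740; S(3,3) = 30.8509
  k=4: S(4,0) = 89.1256; S(4,1) = 65.8209; S(4,2) = 48.6100; S(4,3) = 35.8994; S(4,4) = 26.5124
Terminal payoffs V(N, i) = max(S_T - K, 0):
  V(4,0) = 39.165639; V(4,1) = 15.860949; V(4,2) = 0.000000; V(4,3) = 0.000000; V(4,4) = 0.000000
Backward induction: V(k, i) = exp(-r*dt) * [p * V(k+1, i) + (1-p) * V(k+1, i+1)].
  V(3,0) = exp(-r*dt) * [p*39.165639 + (1-p)*15.860949] = 27.023888
  V(3,1) = exp(-r*dt) * [p*15.860949 + (1-p)*0.000000] = 7.682065
  V(3,2) = exp(-r*dt) * [p*0.000000 + (1-p)*0.000000] = 0.000000
  V(3,3) = exp(-r*dt) * [p*0.000000 + (1-p)*0.000000] = 0.000000
  V(2,0) = exp(-r*dt) * [p*27.023888 + (1-p)*7.682065] = 16.989791
  V(2,1) = exp(-r*dt) * [p*7.682065 + (1-p)*0.000000] = 3.720718
  V(2,2) = exp(-r*dt) * [p*0.000000 + (1-p)*0.000000] = 0.000000
  V(1,0) = exp(-r*dt) * [p*16.989791 + (1-p)*3.720718] = 10.118252
  V(1,1) = exp(-r*dt) * [p*3.720718 + (1-p)*0.000000] = 1.802086
  V(0,0) = exp(-r*dt) * [p*10.118252 + (1-p)*1.802086] = 5.815788

Answer: Price = V(0,0) = 5.8158


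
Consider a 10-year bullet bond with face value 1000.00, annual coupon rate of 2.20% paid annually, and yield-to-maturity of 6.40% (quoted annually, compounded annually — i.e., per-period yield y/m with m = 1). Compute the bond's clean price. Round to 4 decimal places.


Coupon per period c = face * coupon_rate / m = 22.000000
Periods per year m = 1; per-period yield y/m = 0.064000
Number of cashflows N = 10
Cashflows (t years, CF_t, discount factor 1/(1+y/m)^(m*t), PV):
  t = 1.0000: CF_t = 22.000000, DF = 0.939850, PV = 20.676692
  t = 2.0000: CF_t = 22.000000, DF = 0.883317, PV = 19.432981
  t = 3.0000: CF_t = 22.000000, DF = 0.830185, PV = 18.264080
  t = 4.0000: CF_t = 22.000000, DF = 0.780249, PV = 17.165489
  t = 5.0000: CF_t = 22.000000, DF = 0.733317, PV = 16.132978
  t = 6.0000: CF_t = 22.000000, DF = 0.689208, PV = 15.162573
  t = 7.0000: CF_t = 22.000000, DF = 0.647752, PV = 14.250539
  t = 8.0000: CF_t = 22.000000, DF = 0.608789, PV = 13.393364
  t = 9.0000: CF_t = 22.000000, DF = 0.572170, PV = 12.587748
  t = 10.0000: CF_t = 1022.000000, DF = 0.537754, PV = 549.584678
Price P = sum_t PV_t = 696.651120

Answer: Price = 696.6511


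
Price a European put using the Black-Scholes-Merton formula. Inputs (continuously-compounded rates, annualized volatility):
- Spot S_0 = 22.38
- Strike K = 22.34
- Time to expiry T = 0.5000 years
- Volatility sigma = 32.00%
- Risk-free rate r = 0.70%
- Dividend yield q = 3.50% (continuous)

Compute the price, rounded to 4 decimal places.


Answer: Price = 2.1311

Derivation:
d1 = (ln(S/K) + (r - q + 0.5*sigma^2) * T) / (sigma * sqrt(T)) = 0.05917118
d2 = d1 - sigma * sqrt(T) = -0.16710299
exp(-rT) = 0.99650612; exp(-qT) = 0.98265224
P = K * exp(-rT) * N(-d2) - S_0 * exp(-qT) * N(-d1)
N(-d1) = 0.47640788; N(-d2) = 0.56635549
P = 22.3400 * 0.99650612 * 0.56635549 - 22.3800 * 0.98265224 * 0.47640788 = 2.1311


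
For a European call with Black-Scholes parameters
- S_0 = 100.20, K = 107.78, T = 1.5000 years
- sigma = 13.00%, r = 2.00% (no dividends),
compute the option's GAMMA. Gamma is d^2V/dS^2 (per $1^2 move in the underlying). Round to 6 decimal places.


Answer: Gamma = 0.024559

Derivation:
d1 = -0.1899857146; d2 = -0.3492025479
phi(d1) = 0.3918070346; exp(-qT) = 1.0000000000; exp(-rT) = 0.9704455335
Gamma = exp(-qT) * phi(d1) / (S * sigma * sqrt(T)) = 1.0000000000 * 0.3918070346 / (100.2000 * 0.1300 * 1.2247448714) = 0.024559


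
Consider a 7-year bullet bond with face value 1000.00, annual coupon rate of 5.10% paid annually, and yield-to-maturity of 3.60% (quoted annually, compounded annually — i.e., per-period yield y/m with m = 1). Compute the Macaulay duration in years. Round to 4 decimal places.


Coupon per period c = face * coupon_rate / m = 51.000000
Periods per year m = 1; per-period yield y/m = 0.036000
Number of cashflows N = 7
Cashflows (t years, CF_t, discount factor 1/(1+y/m)^(m*t), PV):
  t = 1.0000: CF_t = 51.000000, DF = 0.965251, PV = 49.227799
  t = 2.0000: CF_t = 51.000000, DF = 0.931709, PV = 47.517181
  t = 3.0000: CF_t = 51.000000, DF = 0.899333, PV = 45.866005
  t = 4.0000: CF_t = 51.000000, DF = 0.868082, PV = 44.272205
  t = 5.0000: CF_t = 51.000000, DF = 0.837917, PV = 42.733789
  t = 6.0000: CF_t = 51.000000, DF = 0.808801, PV = 41.248831
  t = 7.0000: CF_t = 1051.000000, DF = 0.780696, PV = 820.511039
Price P = sum_t PV_t = 1091.376848
Macaulay numerator sum_t t * PV_t:
  t * PV_t at t = 1.0000: 49.227799
  t * PV_t at t = 2.0000: 95.034361
  t * PV_t at t = 3.0000: 137.598014
  t * PV_t at t = 4.0000: 177.088821
  t * PV_t at t = 5.0000: 213.668944
  t * PV_t at t = 6.0000: 247.492985
  t * PV_t at t = 7.0000: 5743.577271
Macaulay duration D = (sum_t t * PV_t) / P = 6663.688195 / 1091.376848 = 6.105763

Answer: Macaulay duration = 6.1058 years


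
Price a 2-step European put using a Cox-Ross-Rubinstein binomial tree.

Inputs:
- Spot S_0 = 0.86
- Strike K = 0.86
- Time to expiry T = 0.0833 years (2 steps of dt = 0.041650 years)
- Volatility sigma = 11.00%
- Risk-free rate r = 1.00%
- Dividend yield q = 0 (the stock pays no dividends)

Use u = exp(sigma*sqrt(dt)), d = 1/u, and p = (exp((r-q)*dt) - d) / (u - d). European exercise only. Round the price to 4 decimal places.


dt = T/N = 0.041650
u = exp(sigma*sqrt(dt)) = 1.022703; d = 1/u = 0.977801
p = (exp((r-q)*dt) - d) / (u - d) = 0.503666
Discount per step: exp(-r*dt) = 0.999584
Stock lattice S(k, i) with i counting down-moves:
  k=0: S(0,0) = 0.8600
  k=1: S(1,0) = 0.8795; S(1,1) = 0.8409
  k=2: S(2,0) = 0.8995; S(2,1) = 0.8600; S(2,2) = 0.8222
Terminal payoffs V(N, i) = max(K - S_T, 0):
  V(2,0) = 0.000000; V(2,1) = 0.000000; V(2,2) = 0.037759
Backward induction: V(k, i) = exp(-r*dt) * [p * V(k+1, i) + (1-p) * V(k+1, i+1)].
  V(1,0) = exp(-r*dt) * [p*0.000000 + (1-p)*0.000000] = 0.000000
  V(1,1) = exp(-r*dt) * [p*0.000000 + (1-p)*0.037759] = 0.018733
  V(0,0) = exp(-r*dt) * [p*0.000000 + (1-p)*0.018733] = 0.009294

Answer: Price = V(0,0) = 0.0093


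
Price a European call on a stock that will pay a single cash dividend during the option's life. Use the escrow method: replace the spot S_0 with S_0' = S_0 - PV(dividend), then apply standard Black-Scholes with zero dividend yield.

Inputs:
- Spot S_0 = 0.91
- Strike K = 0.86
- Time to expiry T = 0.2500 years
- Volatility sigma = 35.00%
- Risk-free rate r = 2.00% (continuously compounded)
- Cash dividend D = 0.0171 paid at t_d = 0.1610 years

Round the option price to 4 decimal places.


Answer: Price = 0.0814

Derivation:
PV(D) = D * exp(-r * t_d) = 0.0171 * 0.99678518 = 0.01704503
S_0' = S_0 - PV(D) = 0.9100 - 0.01704503 = 0.89295497
d1 = (ln(S_0'/K) + (r + sigma^2/2)*T) / (sigma*sqrt(T)) = 0.33095011
d2 = d1 - sigma*sqrt(T) = 0.15595011
exp(-rT) = 0.99501248
N(d1) = 0.62965891; N(d2) = 0.56196383
C = S_0' * N(d1) - K * exp(-rT) * N(d2) = 0.89295497 * 0.62965891 - 0.8600 * 0.99501248 * 0.56196383 = 0.0814


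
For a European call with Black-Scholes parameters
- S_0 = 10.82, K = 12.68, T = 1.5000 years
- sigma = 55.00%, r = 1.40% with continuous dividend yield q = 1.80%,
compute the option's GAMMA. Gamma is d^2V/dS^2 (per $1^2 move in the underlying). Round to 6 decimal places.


Answer: Gamma = 0.053051

Derivation:
d1 = 0.0924056265; d2 = -0.5812040528
phi(d1) = 0.3972426670; exp(-qT) = 0.9733612415; exp(-rT) = 0.9792189646
Gamma = exp(-qT) * phi(d1) / (S * sigma * sqrt(T)) = 0.9733612415 * 0.3972426670 / (10.8200 * 0.5500 * 1.2247448714) = 0.053051


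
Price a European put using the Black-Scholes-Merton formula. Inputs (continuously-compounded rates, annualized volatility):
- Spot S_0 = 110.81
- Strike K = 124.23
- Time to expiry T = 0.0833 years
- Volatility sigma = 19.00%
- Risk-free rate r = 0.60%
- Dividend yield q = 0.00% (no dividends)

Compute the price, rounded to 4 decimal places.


Answer: Price = 13.4024

Derivation:
d1 = (ln(S/K) + (r - q + 0.5*sigma^2) * T) / (sigma * sqrt(T)) = -2.04813673
d2 = d1 - sigma * sqrt(T) = -2.10297404
exp(-rT) = 0.99950032; exp(-qT) = 1.00000000
P = K * exp(-rT) * N(-d2) - S_0 * exp(-qT) * N(-d1)
N(-d1) = 0.97972670; N(-d2) = 0.98226598
P = 124.2300 * 0.99950032 * 0.98226598 - 110.8100 * 1.00000000 * 0.97972670 = 13.4024


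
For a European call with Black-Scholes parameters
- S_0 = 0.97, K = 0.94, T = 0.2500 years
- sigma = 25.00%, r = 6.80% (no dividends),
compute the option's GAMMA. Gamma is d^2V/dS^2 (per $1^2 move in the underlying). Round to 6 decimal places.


d1 = 0.4498295699; d2 = 0.3248295699
phi(d1) = 0.3605546084; exp(-qT) = 1.0000000000; exp(-rT) = 0.9831436846
Gamma = exp(-qT) * phi(d1) / (S * sigma * sqrt(T)) = 1.0000000000 * 0.3605546084 / (0.9700 * 0.2500 * 0.5000000000) = 2.973646

Answer: Gamma = 2.973646


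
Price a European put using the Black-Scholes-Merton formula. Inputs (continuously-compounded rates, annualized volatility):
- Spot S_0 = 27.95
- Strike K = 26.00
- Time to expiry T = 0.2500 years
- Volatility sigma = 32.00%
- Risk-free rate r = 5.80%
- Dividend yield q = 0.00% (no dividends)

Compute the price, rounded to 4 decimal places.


Answer: Price = 0.7907

Derivation:
d1 = (ln(S/K) + (r - q + 0.5*sigma^2) * T) / (sigma * sqrt(T)) = 0.62262913
d2 = d1 - sigma * sqrt(T) = 0.46262913
exp(-rT) = 0.98560462; exp(-qT) = 1.00000000
P = K * exp(-rT) * N(-d2) - S_0 * exp(-qT) * N(-d1)
N(-d1) = 0.26676413; N(-d2) = 0.32181511
P = 26.0000 * 0.98560462 * 0.32181511 - 27.9500 * 1.00000000 * 0.26676413 = 0.7907


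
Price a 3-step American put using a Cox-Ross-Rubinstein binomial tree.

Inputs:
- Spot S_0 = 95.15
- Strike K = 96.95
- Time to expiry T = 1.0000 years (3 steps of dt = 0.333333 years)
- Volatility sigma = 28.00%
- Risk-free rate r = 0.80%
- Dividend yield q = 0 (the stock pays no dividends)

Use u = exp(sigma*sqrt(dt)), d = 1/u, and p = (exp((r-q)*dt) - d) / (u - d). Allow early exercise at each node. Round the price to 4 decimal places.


dt = T/N = 0.333333
u = exp(sigma*sqrt(dt)) = 1.175458; d = 1/u = 0.850732
p = (exp((r-q)*dt) - d) / (u - d) = 0.467896
Discount per step: exp(-r*dt) = 0.997337
Stock lattice S(k, i) with i counting down-moves:
  k=0: S(0,0) = 95.1500
  k=1: S(1,0) = 111.8449; S(1,1) = 80.9472
  k=2: S(2,0) = 131.4690; S(2,1) = 95.1500; S(2,2) = 68.8643
  k=3: S(3,0) = 154.5363; S(3,1) = 111.8449; S(3,2) = 80.9472; S(3,3) = 58.5851
Terminal payoffs V(N, i) = max(K - S_T, 0):
  V(3,0) = 0.000000; V(3,1) = 0.000000; V(3,2) = 16.002846; V(3,3) = 38.364902
Backward induction: V(k, i) = exp(-r*dt) * [p * V(k+1, i) + (1-p) * V(k+1, i+1)]; then take max(V_cont, immediate exercise) for American.
  V(2,0) = exp(-r*dt) * [p*0.000000 + (1-p)*0.000000] = 0.000000; exercise = 0.000000; V(2,0) = max -> 0.000000
  V(2,1) = exp(-r*dt) * [p*0.000000 + (1-p)*16.002846] = 8.492497; exercise = 1.800000; V(2,1) = max -> 8.492497
  V(2,2) = exp(-r*dt) * [p*16.002846 + (1-p)*38.364902] = 27.827474; exercise = 28.085663; V(2,2) = max -> 28.085663
  V(1,0) = exp(-r*dt) * [p*0.000000 + (1-p)*8.492497] = 4.506855; exercise = 0.000000; V(1,0) = max -> 4.506855
  V(1,1) = exp(-r*dt) * [p*8.492497 + (1-p)*28.085663] = 18.867713; exercise = 16.002846; V(1,1) = max -> 18.867713
  V(0,0) = exp(-r*dt) * [p*4.506855 + (1-p)*18.867713] = 12.115969; exercise = 1.800000; V(0,0) = max -> 12.115969

Answer: Price = V(0,0) = 12.1160


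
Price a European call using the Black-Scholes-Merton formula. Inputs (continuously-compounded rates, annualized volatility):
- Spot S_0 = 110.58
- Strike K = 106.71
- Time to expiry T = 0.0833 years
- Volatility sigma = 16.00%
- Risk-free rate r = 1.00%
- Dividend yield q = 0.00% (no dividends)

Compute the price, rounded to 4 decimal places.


Answer: Price = 4.5728

Derivation:
d1 = (ln(S/K) + (r - q + 0.5*sigma^2) * T) / (sigma * sqrt(T)) = 0.81257244
d2 = d1 - sigma * sqrt(T) = 0.76639365
exp(-rT) = 0.99916735; exp(-qT) = 1.00000000
C = S_0 * exp(-qT) * N(d1) - K * exp(-rT) * N(d2)
N(d1) = 0.79176838; N(d2) = 0.77827895
C = 110.5800 * 1.00000000 * 0.79176838 - 106.7100 * 0.99916735 * 0.77827895 = 4.5728


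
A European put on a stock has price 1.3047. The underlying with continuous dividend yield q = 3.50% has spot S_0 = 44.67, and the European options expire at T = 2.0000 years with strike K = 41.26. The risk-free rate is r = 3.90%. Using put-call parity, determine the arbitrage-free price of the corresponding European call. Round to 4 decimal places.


Answer: Call price = 4.7907

Derivation:
Put-call parity: C - P = S_0 * exp(-qT) - K * exp(-rT).
S_0 * exp(-qT) = 44.6700 * 0.93239382 = 41.65003194
K * exp(-rT) = 41.2600 * 0.92496443 = 38.16403224
C = P + S*exp(-qT) - K*exp(-rT)
C = 1.3047 + 41.65003194 - 38.16403224 = 4.7907


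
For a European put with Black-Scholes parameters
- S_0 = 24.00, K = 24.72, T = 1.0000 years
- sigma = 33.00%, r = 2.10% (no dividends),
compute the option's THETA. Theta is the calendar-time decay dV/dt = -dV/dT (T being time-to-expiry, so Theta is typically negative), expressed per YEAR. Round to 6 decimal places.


d1 = 0.1390642356; d2 = -0.1909357644
phi(d1) = 0.3951033258; exp(-qT) = 1.0000000000; exp(-rT) = 0.9792189646
Theta = -S*exp(-qT)*phi(d1)*sigma/(2*sqrt(T)) + r*K*exp(-rT)*N(-d2) - q*S*exp(-qT)*N(-d1)
N(-d1) = 0.4446996947; N(-d2) = 0.5757120402; sqrt(T) = 1.0000000000
Term 1 = -24.0000 * 1.0000000000 * 0.3951033258 * 0.3300 / (2 * 1.0000000000) = -1.5646091702
Term 2 = 0.0210 * 24.7200 * 0.9792189646 * 0.5757120402 = 0.2926529385
Term 3 = 0 (no dividend yield, q = 0)
Theta = -1.5646091702 + (0.2926529385) + (0.0000000000) = -1.271956

Answer: Theta = -1.271956


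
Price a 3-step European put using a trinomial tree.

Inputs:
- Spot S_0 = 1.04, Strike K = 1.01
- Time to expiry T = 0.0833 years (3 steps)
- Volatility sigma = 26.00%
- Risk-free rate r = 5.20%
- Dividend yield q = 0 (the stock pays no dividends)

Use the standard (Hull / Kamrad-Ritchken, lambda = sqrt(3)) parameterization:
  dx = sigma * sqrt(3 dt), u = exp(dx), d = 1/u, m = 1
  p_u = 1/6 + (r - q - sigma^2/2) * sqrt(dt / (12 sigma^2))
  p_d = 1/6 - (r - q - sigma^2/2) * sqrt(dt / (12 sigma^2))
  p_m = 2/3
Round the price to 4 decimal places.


dt = T/N = 0.027767; dx = sigma*sqrt(3*dt) = 0.075041
u = exp(dx) = 1.077928; d = 1/u = 0.927706
p_u = 0.170034, p_m = 0.666667, p_d = 0.163299
Discount per step: exp(-r*dt) = 0.998557
Stock lattice S(k, j) with j the centered position index:
  k=0: S(0,+0) = 1.0400
  k=1: S(1,-1) = 0.9648; S(1,+0) = 1.0400; S(1,+1) = 1.1210
  k=2: S(2,-2) = 0.8951; S(2,-1) = 0.9648; S(2,+0) = 1.0400; S(2,+1) = 1.1210; S(2,+2) = 1.2084
  k=3: S(3,-3) = 0.8304; S(3,-2) = 0.8951; S(3,-1) = 0.9648; S(3,+0) = 1.0400; S(3,+1) = 1.1210; S(3,+2) = 1.2084; S(3,+3) = 1.3026
Terminal payoffs V(N, j) = max(K - S_T, 0):
  V(3,-3) = 0.179644; V(3,-2) = 0.114936; V(3,-1) = 0.045186; V(3,+0) = 0.000000; V(3,+1) = 0.000000; V(3,+2) = 0.000000; V(3,+3) = 0.000000
Backward induction: V(k, j) = exp(-r*dt) * [p_u * V(k+1, j+1) + p_m * V(k+1, j) + p_d * V(k+1, j-1)]
  V(2,-2) = exp(-r*dt) * [p_u*0.045186 + p_m*0.114936 + p_d*0.179644] = 0.113479
  V(2,-1) = exp(-r*dt) * [p_u*0.000000 + p_m*0.045186 + p_d*0.114936] = 0.048822
  V(2,+0) = exp(-r*dt) * [p_u*0.000000 + p_m*0.000000 + p_d*0.045186] = 0.007368
  V(2,+1) = exp(-r*dt) * [p_u*0.000000 + p_m*0.000000 + p_d*0.000000] = 0.000000
  V(2,+2) = exp(-r*dt) * [p_u*0.000000 + p_m*0.000000 + p_d*0.000000] = 0.000000
  V(1,-1) = exp(-r*dt) * [p_u*0.007368 + p_m*0.048822 + p_d*0.113479] = 0.052257
  V(1,+0) = exp(-r*dt) * [p_u*0.000000 + p_m*0.007368 + p_d*0.048822] = 0.012866
  V(1,+1) = exp(-r*dt) * [p_u*0.000000 + p_m*0.000000 + p_d*0.007368] = 0.001201
  V(0,+0) = exp(-r*dt) * [p_u*0.001201 + p_m*0.012866 + p_d*0.052257] = 0.017290

Answer: Price = V(0,0) = 0.0173


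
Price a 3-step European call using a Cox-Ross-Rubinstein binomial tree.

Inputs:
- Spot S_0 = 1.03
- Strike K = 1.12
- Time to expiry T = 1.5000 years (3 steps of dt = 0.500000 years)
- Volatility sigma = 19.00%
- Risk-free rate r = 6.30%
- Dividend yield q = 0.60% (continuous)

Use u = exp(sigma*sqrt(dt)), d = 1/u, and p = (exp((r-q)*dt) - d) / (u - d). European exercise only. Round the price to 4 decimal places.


Answer: Price = V(0,0) = 0.0946

Derivation:
dt = T/N = 0.500000
u = exp(sigma*sqrt(dt)) = 1.143793; d = 1/u = 0.874284
p = (exp((r-q)*dt) - d) / (u - d) = 0.573732
Discount per step: exp(-r*dt) = 0.968991
Stock lattice S(k, i) with i counting down-moves:
  k=0: S(0,0) = 1.0300
  k=1: S(1,0) = 1.1781; S(1,1) = 0.9005
  k=2: S(2,0) = 1.3475; S(2,1) = 1.0300; S(2,2) = 0.7873
  k=3: S(3,0) = 1.5413; S(3,1) = 1.1781; S(3,2) = 0.9005; S(3,3) = 0.6883
Terminal payoffs V(N, i) = max(S_T - K, 0):
  V(3,0) = 0.421274; V(3,1) = 0.058107; V(3,2) = 0.000000; V(3,3) = 0.000000
Backward induction: V(k, i) = exp(-r*dt) * [p * V(k+1, i) + (1-p) * V(k+1, i+1)].
  V(2,0) = exp(-r*dt) * [p*0.421274 + (1-p)*0.058107] = 0.258205
  V(2,1) = exp(-r*dt) * [p*0.058107 + (1-p)*0.000000] = 0.032304
  V(2,2) = exp(-r*dt) * [p*0.000000 + (1-p)*0.000000] = 0.000000
  V(1,0) = exp(-r*dt) * [p*0.258205 + (1-p)*0.032304] = 0.156890
  V(1,1) = exp(-r*dt) * [p*0.032304 + (1-p)*0.000000] = 0.017959
  V(0,0) = exp(-r*dt) * [p*0.156890 + (1-p)*0.017959] = 0.094640


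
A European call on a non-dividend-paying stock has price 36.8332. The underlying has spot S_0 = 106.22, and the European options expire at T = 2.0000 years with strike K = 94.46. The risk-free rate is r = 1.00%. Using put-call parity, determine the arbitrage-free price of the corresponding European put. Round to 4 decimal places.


Put-call parity: C - P = S_0 * exp(-qT) - K * exp(-rT).
S_0 * exp(-qT) = 106.2200 * 1.00000000 = 106.22000000
K * exp(-rT) = 94.4600 * 0.98019867 = 92.58956668
P = C - S*exp(-qT) + K*exp(-rT)
P = 36.8332 - 106.22000000 + 92.58956668 = 23.2028

Answer: Put price = 23.2028


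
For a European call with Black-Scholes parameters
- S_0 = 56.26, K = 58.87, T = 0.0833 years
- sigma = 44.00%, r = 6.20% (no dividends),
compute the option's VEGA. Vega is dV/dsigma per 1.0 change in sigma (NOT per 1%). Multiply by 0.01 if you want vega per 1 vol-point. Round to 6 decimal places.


Answer: Vega = 6.273946

Derivation:
d1 = -0.2529282764; d2 = -0.3799199297
phi(d1) = 0.3863834960; exp(-qT) = 1.0000000000; exp(-rT) = 0.9948487136
Vega = S * exp(-qT) * phi(d1) * sqrt(T) = 56.2600 * 1.0000000000 * 0.3863834960 * 0.2886173938 = 6.273946


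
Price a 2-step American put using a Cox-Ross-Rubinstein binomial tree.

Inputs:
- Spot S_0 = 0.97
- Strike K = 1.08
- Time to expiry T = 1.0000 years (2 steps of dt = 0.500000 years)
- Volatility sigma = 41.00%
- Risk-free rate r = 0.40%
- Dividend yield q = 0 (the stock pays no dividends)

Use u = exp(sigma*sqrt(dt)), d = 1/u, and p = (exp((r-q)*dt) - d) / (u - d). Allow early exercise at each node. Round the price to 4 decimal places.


Answer: Price = V(0,0) = 0.2278

Derivation:
dt = T/N = 0.500000
u = exp(sigma*sqrt(dt)) = 1.336312; d = 1/u = 0.748328
p = (exp((r-q)*dt) - d) / (u - d) = 0.431430
Discount per step: exp(-r*dt) = 0.998002
Stock lattice S(k, i) with i counting down-moves:
  k=0: S(0,0) = 0.9700
  k=1: S(1,0) = 1.2962; S(1,1) = 0.7259
  k=2: S(2,0) = 1.7322; S(2,1) = 0.9700; S(2,2) = 0.5432
Terminal payoffs V(N, i) = max(K - S_T, 0):
  V(2,0) = 0.000000; V(2,1) = 0.110000; V(2,2) = 0.536805
Backward induction: V(k, i) = exp(-r*dt) * [p * V(k+1, i) + (1-p) * V(k+1, i+1)]; then take max(V_cont, immediate exercise) for American.
  V(1,0) = exp(-r*dt) * [p*0.000000 + (1-p)*0.110000] = 0.062418; exercise = 0.000000; V(1,0) = max -> 0.062418
  V(1,1) = exp(-r*dt) * [p*0.110000 + (1-p)*0.536805] = 0.351964; exercise = 0.354122; V(1,1) = max -> 0.354122
  V(0,0) = exp(-r*dt) * [p*0.062418 + (1-p)*0.354122] = 0.227816; exercise = 0.110000; V(0,0) = max -> 0.227816


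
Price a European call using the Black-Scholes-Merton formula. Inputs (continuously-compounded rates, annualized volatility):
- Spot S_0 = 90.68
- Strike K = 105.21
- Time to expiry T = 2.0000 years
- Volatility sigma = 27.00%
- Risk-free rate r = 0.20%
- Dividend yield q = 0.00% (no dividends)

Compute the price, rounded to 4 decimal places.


Answer: Price = 8.7771

Derivation:
d1 = (ln(S/K) + (r - q + 0.5*sigma^2) * T) / (sigma * sqrt(T)) = -0.18783251
d2 = d1 - sigma * sqrt(T) = -0.56967017
exp(-rT) = 0.99600799; exp(-qT) = 1.00000000
C = S_0 * exp(-qT) * N(d1) - K * exp(-rT) * N(d2)
N(d1) = 0.42550397; N(d2) = 0.28445071
C = 90.6800 * 1.00000000 * 0.42550397 - 105.2100 * 0.99600799 * 0.28445071 = 8.7771


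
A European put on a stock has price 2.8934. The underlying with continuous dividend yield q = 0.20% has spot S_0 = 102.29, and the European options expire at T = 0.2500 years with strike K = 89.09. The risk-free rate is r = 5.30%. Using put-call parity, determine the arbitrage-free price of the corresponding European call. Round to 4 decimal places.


Put-call parity: C - P = S_0 * exp(-qT) - K * exp(-rT).
S_0 * exp(-qT) = 102.2900 * 0.99950012 = 102.23886778
K * exp(-rT) = 89.0900 * 0.98683739 = 87.91734351
C = P + S*exp(-qT) - K*exp(-rT)
C = 2.8934 + 102.23886778 - 87.91734351 = 17.2149

Answer: Call price = 17.2149


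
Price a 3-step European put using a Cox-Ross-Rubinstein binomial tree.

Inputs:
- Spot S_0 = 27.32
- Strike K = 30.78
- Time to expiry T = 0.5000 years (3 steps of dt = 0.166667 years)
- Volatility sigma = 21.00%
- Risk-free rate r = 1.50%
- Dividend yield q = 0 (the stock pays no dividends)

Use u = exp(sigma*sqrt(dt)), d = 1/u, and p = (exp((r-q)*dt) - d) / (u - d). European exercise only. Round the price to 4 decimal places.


Answer: Price = V(0,0) = 3.7720

Derivation:
dt = T/N = 0.166667
u = exp(sigma*sqrt(dt)) = 1.089514; d = 1/u = 0.917840
p = (exp((r-q)*dt) - d) / (u - d) = 0.493161
Discount per step: exp(-r*dt) = 0.997503
Stock lattice S(k, i) with i counting down-moves:
  k=0: S(0,0) = 27.3200
  k=1: S(1,0) = 29.7655; S(1,1) = 25.0754
  k=2: S(2,0) = 32.4300; S(2,1) = 27.3200; S(2,2) = 23.0152
  k=3: S(3,0) = 35.3329; S(3,1) = 29.7655; S(3,2) = 25.0754; S(3,3) = 21.1243
Terminal payoffs V(N, i) = max(K - S_T, 0):
  V(3,0) = 0.000000; V(3,1) = 1.014465; V(3,2) = 5.704610; V(3,3) = 9.655730
Backward induction: V(k, i) = exp(-r*dt) * [p * V(k+1, i) + (1-p) * V(k+1, i+1)].
  V(2,0) = exp(-r*dt) * [p*0.000000 + (1-p)*1.014465] = 0.512887
  V(2,1) = exp(-r*dt) * [p*1.014465 + (1-p)*5.704610] = 3.383146
  V(2,2) = exp(-r*dt) * [p*5.704610 + (1-p)*9.655730] = 7.687949
  V(1,0) = exp(-r*dt) * [p*0.512887 + (1-p)*3.383146] = 1.962734
  V(1,1) = exp(-r*dt) * [p*3.383146 + (1-p)*7.687949] = 5.551094
  V(0,0) = exp(-r*dt) * [p*1.962734 + (1-p)*5.551094] = 3.772014


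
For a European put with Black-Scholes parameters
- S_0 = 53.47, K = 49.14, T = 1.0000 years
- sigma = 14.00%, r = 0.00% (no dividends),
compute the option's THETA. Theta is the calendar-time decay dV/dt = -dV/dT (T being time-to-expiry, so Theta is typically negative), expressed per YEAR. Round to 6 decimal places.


Answer: Theta = -1.190444

Derivation:
d1 = 0.6731955848; d2 = 0.5331955848
phi(d1) = 0.3180538150; exp(-qT) = 1.0000000000; exp(-rT) = 1.0000000000
Theta = -S*exp(-qT)*phi(d1)*sigma/(2*sqrt(T)) + r*K*exp(-rT)*N(-d2) - q*S*exp(-qT)*N(-d1)
N(-d1) = 0.2504114349; N(-d2) = 0.2969490988; sqrt(T) = 1.0000000000
Term 1 = -53.4700 * 1.0000000000 * 0.3180538150 * 0.1400 / (2 * 1.0000000000) = -1.1904436242
Term 2 = 0.0000 * 49.1400 * 1.0000000000 * 0.2969490988 = 0.0000000000
Term 3 = 0 (no dividend yield, q = 0)
Theta = -1.1904436242 + (0.0000000000) + (0.0000000000) = -1.190444


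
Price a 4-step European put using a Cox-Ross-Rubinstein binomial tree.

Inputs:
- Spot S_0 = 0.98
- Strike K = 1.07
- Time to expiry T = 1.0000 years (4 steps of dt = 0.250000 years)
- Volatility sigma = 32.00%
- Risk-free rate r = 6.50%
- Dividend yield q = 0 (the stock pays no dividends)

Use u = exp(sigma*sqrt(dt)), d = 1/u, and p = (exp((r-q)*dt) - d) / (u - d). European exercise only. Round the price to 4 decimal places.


Answer: Price = V(0,0) = 0.1415

Derivation:
dt = T/N = 0.250000
u = exp(sigma*sqrt(dt)) = 1.173511; d = 1/u = 0.852144
p = (exp((r-q)*dt) - d) / (u - d) = 0.511063
Discount per step: exp(-r*dt) = 0.983881
Stock lattice S(k, i) with i counting down-moves:
  k=0: S(0,0) = 0.9800
  k=1: S(1,0) = 1.1500; S(1,1) = 0.8351
  k=2: S(2,0) = 1.3496; S(2,1) = 0.9800; S(2,2) = 0.7116
  k=3: S(3,0) = 1.5838; S(3,1) = 1.1500; S(3,2) = 0.8351; S(3,3) = 0.6064
  k=4: S(4,0) = 1.8586; S(4,1) = 1.3496; S(4,2) = 0.9800; S(4,3) = 0.7116; S(4,4) = 0.5167
Terminal payoffs V(N, i) = max(K - S_T, 0):
  V(4,0) = 0.000000; V(4,1) = 0.000000; V(4,2) = 0.090000; V(4,3) = 0.358374; V(4,4) = 0.553253
Backward induction: V(k, i) = exp(-r*dt) * [p * V(k+1, i) + (1-p) * V(k+1, i+1)].
  V(3,0) = exp(-r*dt) * [p*0.000000 + (1-p)*0.000000] = 0.000000
  V(3,1) = exp(-r*dt) * [p*0.000000 + (1-p)*0.090000] = 0.043295
  V(3,2) = exp(-r*dt) * [p*0.090000 + (1-p)*0.358374] = 0.217652
  V(3,3) = exp(-r*dt) * [p*0.358374 + (1-p)*0.553253] = 0.446345
  V(2,0) = exp(-r*dt) * [p*0.000000 + (1-p)*0.043295] = 0.020827
  V(2,1) = exp(-r*dt) * [p*0.043295 + (1-p)*0.217652] = 0.126473
  V(2,2) = exp(-r*dt) * [p*0.217652 + (1-p)*0.446345] = 0.324158
  V(1,0) = exp(-r*dt) * [p*0.020827 + (1-p)*0.126473] = 0.071313
  V(1,1) = exp(-r*dt) * [p*0.126473 + (1-p)*0.324158] = 0.219532
  V(0,0) = exp(-r*dt) * [p*0.071313 + (1-p)*0.219532] = 0.141465


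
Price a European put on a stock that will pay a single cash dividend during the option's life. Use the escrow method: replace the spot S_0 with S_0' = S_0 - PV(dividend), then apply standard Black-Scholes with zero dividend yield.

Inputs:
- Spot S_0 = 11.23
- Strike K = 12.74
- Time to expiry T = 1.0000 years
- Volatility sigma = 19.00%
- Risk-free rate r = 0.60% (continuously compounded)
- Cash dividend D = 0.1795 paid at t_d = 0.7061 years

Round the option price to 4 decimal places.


Answer: Price = 1.9238

Derivation:
PV(D) = D * exp(-r * t_d) = 0.1795 * 0.99577236 = 0.17874114
S_0' = S_0 - PV(D) = 11.2300 - 0.17874114 = 11.05125886
d1 = (ln(S_0'/K) + (r + sigma^2/2)*T) / (sigma*sqrt(T)) = -0.62185423
d2 = d1 - sigma*sqrt(T) = -0.81185423
exp(-rT) = 0.99401796
N(-d1) = 0.73298114; N(-d2) = 0.79156236
P = K * exp(-rT) * N(-d2) - S_0' * N(-d1) = 12.7400 * 0.99401796 * 0.79156236 - 11.05125886 * 0.73298114 = 1.9238


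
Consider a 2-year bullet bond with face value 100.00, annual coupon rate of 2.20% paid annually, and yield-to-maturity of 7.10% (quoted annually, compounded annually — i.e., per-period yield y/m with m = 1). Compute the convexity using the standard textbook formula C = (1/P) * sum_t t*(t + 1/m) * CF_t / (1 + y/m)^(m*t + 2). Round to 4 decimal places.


Coupon per period c = face * coupon_rate / m = 2.200000
Periods per year m = 1; per-period yield y/m = 0.071000
Number of cashflows N = 2
Cashflows (t years, CF_t, discount factor 1/(1+y/m)^(m*t), PV):
  t = 1.0000: CF_t = 2.200000, DF = 0.933707, PV = 2.054155
  t = 2.0000: CF_t = 102.200000, DF = 0.871808, PV = 89.098820
Price P = sum_t PV_t = 91.152975
Convexity numerator sum_t t*(t + 1/m) * CF_t / (1+y/m)^(m*t + 2):
  t = 1.0000: term = 3.581659
  t = 2.0000: term = 466.062610
Convexity = (1/P) * sum = 469.644269 / 91.152975 = 5.152265

Answer: Convexity = 5.1523


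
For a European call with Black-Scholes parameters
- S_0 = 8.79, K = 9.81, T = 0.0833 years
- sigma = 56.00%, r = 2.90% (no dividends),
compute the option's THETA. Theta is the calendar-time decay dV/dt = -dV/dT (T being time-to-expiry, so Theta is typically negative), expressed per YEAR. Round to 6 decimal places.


Answer: Theta = -2.934187

Derivation:
d1 = -0.5835111510; d2 = -0.7451368915
phi(d1) = 0.3364919123; exp(-qT) = 1.0000000000; exp(-rT) = 0.9975872155
Theta = -S*exp(-qT)*phi(d1)*sigma/(2*sqrt(T)) - r*K*exp(-rT)*N(d2) + q*S*exp(-qT)*N(d1)
N(d1) = 0.2797746263; N(d2) = 0.2280944845; sqrt(T) = 0.2886173938
Term 1 = -8.7900 * 1.0000000000 * 0.3364919123 * 0.5600 / (2 * 0.2886173938) = -2.8694524736
Term 2 = -0.0290 * 9.8100 * 0.9975872155 * 0.2280944845 = -0.0647340329
Term 3 = 0 (no dividend yield, q = 0)
Theta = -2.8694524736 + (-0.0647340329) + (0.0000000000) = -2.934187


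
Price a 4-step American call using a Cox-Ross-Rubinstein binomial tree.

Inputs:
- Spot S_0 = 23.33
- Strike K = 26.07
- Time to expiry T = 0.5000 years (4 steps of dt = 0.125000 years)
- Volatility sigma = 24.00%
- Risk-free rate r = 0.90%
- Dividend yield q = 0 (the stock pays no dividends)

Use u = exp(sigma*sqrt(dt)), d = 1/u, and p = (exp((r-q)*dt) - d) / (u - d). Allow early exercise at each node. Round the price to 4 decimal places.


Answer: Price = V(0,0) = 0.7388

Derivation:
dt = T/N = 0.125000
u = exp(sigma*sqrt(dt)) = 1.088557; d = 1/u = 0.918647
p = (exp((r-q)*dt) - d) / (u - d) = 0.485424
Discount per step: exp(-r*dt) = 0.998876
Stock lattice S(k, i) with i counting down-moves:
  k=0: S(0,0) = 23.3300
  k=1: S(1,0) = 25.3960; S(1,1) = 21.4320
  k=2: S(2,0) = 27.6450; S(2,1) = 23.3300; S(2,2) = 19.6885
  k=3: S(3,0) = 30.0932; S(3,1) = 25.3960; S(3,2) = 21.4320; S(3,3) = 18.0868
  k=4: S(4,0) = 32.7581; S(4,1) = 27.6450; S(4,2) = 23.3300; S(4,3) = 19.6885; S(4,4) = 16.6154
Terminal payoffs V(N, i) = max(S_T - K, 0):
  V(4,0) = 6.688135; V(4,1) = 1.575023; V(4,2) = 0.000000; V(4,3) = 0.000000; V(4,4) = 0.000000
Backward induction: V(k, i) = exp(-r*dt) * [p * V(k+1, i) + (1-p) * V(k+1, i+1)]; then take max(V_cont, immediate exercise) for American.
  V(3,0) = exp(-r*dt) * [p*6.688135 + (1-p)*1.575023] = 4.052491; exercise = 4.023179; V(3,0) = max -> 4.052491
  V(3,1) = exp(-r*dt) * [p*1.575023 + (1-p)*0.000000] = 0.763695; exercise = 0.000000; V(3,1) = max -> 0.763695
  V(3,2) = exp(-r*dt) * [p*0.000000 + (1-p)*0.000000] = 0.000000; exercise = 0.000000; V(3,2) = max -> 0.000000
  V(3,3) = exp(-r*dt) * [p*0.000000 + (1-p)*0.000000] = 0.000000; exercise = 0.000000; V(3,3) = max -> 0.000000
  V(2,0) = exp(-r*dt) * [p*4.052491 + (1-p)*0.763695] = 2.357503; exercise = 1.575023; V(2,0) = max -> 2.357503
  V(2,1) = exp(-r*dt) * [p*0.763695 + (1-p)*0.000000] = 0.370299; exercise = 0.000000; V(2,1) = max -> 0.370299
  V(2,2) = exp(-r*dt) * [p*0.000000 + (1-p)*0.000000] = 0.000000; exercise = 0.000000; V(2,2) = max -> 0.000000
  V(1,0) = exp(-r*dt) * [p*2.357503 + (1-p)*0.370299] = 1.333436; exercise = 0.000000; V(1,0) = max -> 1.333436
  V(1,1) = exp(-r*dt) * [p*0.370299 + (1-p)*0.000000] = 0.179550; exercise = 0.000000; V(1,1) = max -> 0.179550
  V(0,0) = exp(-r*dt) * [p*1.333436 + (1-p)*0.179550] = 0.738843; exercise = 0.000000; V(0,0) = max -> 0.738843


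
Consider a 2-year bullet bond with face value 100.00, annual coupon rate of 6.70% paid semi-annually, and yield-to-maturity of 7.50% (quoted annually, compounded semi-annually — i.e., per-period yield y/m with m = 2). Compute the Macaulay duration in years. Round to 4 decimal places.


Coupon per period c = face * coupon_rate / m = 3.350000
Periods per year m = 2; per-period yield y/m = 0.037500
Number of cashflows N = 4
Cashflows (t years, CF_t, discount factor 1/(1+y/m)^(m*t), PV):
  t = 0.5000: CF_t = 3.350000, DF = 0.963855, PV = 3.228916
  t = 1.0000: CF_t = 3.350000, DF = 0.929017, PV = 3.112208
  t = 1.5000: CF_t = 3.350000, DF = 0.895438, PV = 2.999718
  t = 2.0000: CF_t = 103.350000, DF = 0.863073, PV = 89.198604
Price P = sum_t PV_t = 98.539446
Macaulay numerator sum_t t * PV_t:
  t * PV_t at t = 0.5000: 1.614458
  t * PV_t at t = 1.0000: 3.112208
  t * PV_t at t = 1.5000: 4.499578
  t * PV_t at t = 2.0000: 178.397209
Macaulay duration D = (sum_t t * PV_t) / P = 187.623452 / 98.539446 = 1.904044

Answer: Macaulay duration = 1.9040 years


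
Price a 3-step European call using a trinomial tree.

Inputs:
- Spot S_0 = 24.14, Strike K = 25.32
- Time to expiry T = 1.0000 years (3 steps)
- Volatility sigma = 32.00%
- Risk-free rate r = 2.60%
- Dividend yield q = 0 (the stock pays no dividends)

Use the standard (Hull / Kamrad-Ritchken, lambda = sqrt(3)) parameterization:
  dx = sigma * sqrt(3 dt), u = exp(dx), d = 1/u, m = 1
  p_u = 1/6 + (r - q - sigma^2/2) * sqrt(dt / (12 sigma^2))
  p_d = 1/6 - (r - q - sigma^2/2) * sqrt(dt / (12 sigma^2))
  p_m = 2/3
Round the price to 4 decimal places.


dt = T/N = 0.333333; dx = sigma*sqrt(3*dt) = 0.320000
u = exp(dx) = 1.377128; d = 1/u = 0.726149
p_u = 0.153542, p_m = 0.666667, p_d = 0.179792
Discount per step: exp(-r*dt) = 0.991371
Stock lattice S(k, j) with j the centered position index:
  k=0: S(0,+0) = 24.1400
  k=1: S(1,-1) = 17.5292; S(1,+0) = 24.1400; S(1,+1) = 33.2439
  k=2: S(2,-2) = 12.7288; S(2,-1) = 17.5292; S(2,+0) = 24.1400; S(2,+1) = 33.2439; S(2,+2) = 45.7810
  k=3: S(3,-3) = 9.2430; S(3,-2) = 12.7288; S(3,-1) = 17.5292; S(3,+0) = 24.1400; S(3,+1) = 33.2439; S(3,+2) = 45.7810; S(3,+3) = 63.0464
Terminal payoffs V(N, j) = max(S_T - K, 0):
  V(3,-3) = 0.000000; V(3,-2) = 0.000000; V(3,-1) = 0.000000; V(3,+0) = 0.000000; V(3,+1) = 7.923864; V(3,+2) = 20.461048; V(3,+3) = 37.726353
Backward induction: V(k, j) = exp(-r*dt) * [p_u * V(k+1, j+1) + p_m * V(k+1, j) + p_d * V(k+1, j-1)]
  V(2,-2) = exp(-r*dt) * [p_u*0.000000 + p_m*0.000000 + p_d*0.000000] = 0.000000
  V(2,-1) = exp(-r*dt) * [p_u*0.000000 + p_m*0.000000 + p_d*0.000000] = 0.000000
  V(2,+0) = exp(-r*dt) * [p_u*7.923864 + p_m*0.000000 + p_d*0.000000] = 1.206145
  V(2,+1) = exp(-r*dt) * [p_u*20.461048 + p_m*7.923864 + p_d*0.000000] = 8.351505
  V(2,+2) = exp(-r*dt) * [p_u*37.726353 + p_m*20.461048 + p_d*7.923864] = 20.677923
  V(1,-1) = exp(-r*dt) * [p_u*1.206145 + p_m*0.000000 + p_d*0.000000] = 0.183595
  V(1,+0) = exp(-r*dt) * [p_u*8.351505 + p_m*1.206145 + p_d*0.000000] = 2.068396
  V(1,+1) = exp(-r*dt) * [p_u*20.677923 + p_m*8.351505 + p_d*1.206145] = 8.882135
  V(0,+0) = exp(-r*dt) * [p_u*8.882135 + p_m*2.068396 + p_d*0.183595] = 2.751765

Answer: Price = V(0,0) = 2.7518


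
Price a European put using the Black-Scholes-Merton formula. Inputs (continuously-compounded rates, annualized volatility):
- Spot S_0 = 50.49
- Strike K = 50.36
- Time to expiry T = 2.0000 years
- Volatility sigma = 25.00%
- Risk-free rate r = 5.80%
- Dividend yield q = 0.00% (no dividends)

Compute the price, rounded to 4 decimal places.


d1 = (ln(S/K) + (r - q + 0.5*sigma^2) * T) / (sigma * sqrt(T)) = 0.51216617
d2 = d1 - sigma * sqrt(T) = 0.15861278
exp(-rT) = 0.89047522; exp(-qT) = 1.00000000
P = K * exp(-rT) * N(-d2) - S_0 * exp(-qT) * N(-d1)
N(-d1) = 0.30426736; N(-d2) = 0.43698698
P = 50.3600 * 0.89047522 * 0.43698698 - 50.4900 * 1.00000000 * 0.30426736 = 4.2339

Answer: Price = 4.2339


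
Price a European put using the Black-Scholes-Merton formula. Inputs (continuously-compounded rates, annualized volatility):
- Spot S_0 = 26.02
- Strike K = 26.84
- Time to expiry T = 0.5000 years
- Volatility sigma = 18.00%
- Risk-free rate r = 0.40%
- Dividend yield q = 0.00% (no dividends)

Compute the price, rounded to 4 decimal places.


d1 = (ln(S/K) + (r - q + 0.5*sigma^2) * T) / (sigma * sqrt(T)) = -0.16442463
d2 = d1 - sigma * sqrt(T) = -0.29170385
exp(-rT) = 0.99800200; exp(-qT) = 1.00000000
P = K * exp(-rT) * N(-d2) - S_0 * exp(-qT) * N(-d1)
N(-d1) = 0.56530156; N(-d2) = 0.61474347
P = 26.8400 * 0.99800200 * 0.61474347 - 26.0200 * 1.00000000 * 0.56530156 = 1.7576

Answer: Price = 1.7576


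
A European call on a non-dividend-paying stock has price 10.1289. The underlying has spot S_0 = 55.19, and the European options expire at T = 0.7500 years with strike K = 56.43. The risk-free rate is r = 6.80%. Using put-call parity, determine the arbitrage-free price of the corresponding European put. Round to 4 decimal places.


Answer: Put price = 8.5631

Derivation:
Put-call parity: C - P = S_0 * exp(-qT) - K * exp(-rT).
S_0 * exp(-qT) = 55.1900 * 1.00000000 = 55.19000000
K * exp(-rT) = 56.4300 * 0.95027867 = 53.62422538
P = C - S*exp(-qT) + K*exp(-rT)
P = 10.1289 - 55.19000000 + 53.62422538 = 8.5631


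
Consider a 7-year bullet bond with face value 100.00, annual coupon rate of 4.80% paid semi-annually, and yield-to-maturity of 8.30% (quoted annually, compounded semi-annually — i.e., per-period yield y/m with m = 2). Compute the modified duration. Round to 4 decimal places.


Answer: Modified duration = 5.6653

Derivation:
Coupon per period c = face * coupon_rate / m = 2.400000
Periods per year m = 2; per-period yield y/m = 0.041500
Number of cashflows N = 14
Cashflows (t years, CF_t, discount factor 1/(1+y/m)^(m*t), PV):
  t = 0.5000: CF_t = 2.400000, DF = 0.960154, PV = 2.304369
  t = 1.0000: CF_t = 2.400000, DF = 0.921895, PV = 2.212548
  t = 1.5000: CF_t = 2.400000, DF = 0.885161, PV = 2.124386
  t = 2.0000: CF_t = 2.400000, DF = 0.849890, PV = 2.039737
  t = 2.5000: CF_t = 2.400000, DF = 0.816025, PV = 1.958461
  t = 3.0000: CF_t = 2.400000, DF = 0.783510, PV = 1.880423
  t = 3.5000: CF_t = 2.400000, DF = 0.752290, PV = 1.805495
  t = 4.0000: CF_t = 2.400000, DF = 0.722314, PV = 1.733553
  t = 4.5000: CF_t = 2.400000, DF = 0.693532, PV = 1.664477
  t = 5.0000: CF_t = 2.400000, DF = 0.665897, PV = 1.598154
  t = 5.5000: CF_t = 2.400000, DF = 0.639364, PV = 1.534473
  t = 6.0000: CF_t = 2.400000, DF = 0.613887, PV = 1.473330
  t = 6.5000: CF_t = 2.400000, DF = 0.589426, PV = 1.414623
  t = 7.0000: CF_t = 102.400000, DF = 0.565940, PV = 57.952225
Price P = sum_t PV_t = 81.696252
First compute Macaulay numerator sum_t t * PV_t:
  t * PV_t at t = 0.5000: 1.152184
  t * PV_t at t = 1.0000: 2.212548
  t * PV_t at t = 1.5000: 3.186579
  t * PV_t at t = 2.0000: 4.079474
  t * PV_t at t = 2.5000: 4.896152
  t * PV_t at t = 3.0000: 5.641270
  t * PV_t at t = 3.5000: 6.319233
  t * PV_t at t = 4.0000: 6.934211
  t * PV_t at t = 4.5000: 7.490146
  t * PV_t at t = 5.0000: 7.990768
  t * PV_t at t = 5.5000: 8.439601
  t * PV_t at t = 6.0000: 8.839978
  t * PV_t at t = 6.5000: 9.195049
  t * PV_t at t = 7.0000: 405.665577
Macaulay duration D = 482.042769 / 81.696252 = 5.900427
Modified duration = D / (1 + y/m) = 5.900427 / (1 + 0.041500) = 5.665316


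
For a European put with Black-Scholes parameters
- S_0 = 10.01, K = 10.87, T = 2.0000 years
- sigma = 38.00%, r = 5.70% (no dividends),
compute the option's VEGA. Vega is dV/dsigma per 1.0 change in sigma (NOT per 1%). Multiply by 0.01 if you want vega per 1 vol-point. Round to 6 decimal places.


d1 = 0.3274609498; d2 = -0.2099402039
phi(d1) = 0.3781161445; exp(-qT) = 1.0000000000; exp(-rT) = 0.8922579559
Vega = S * exp(-qT) * phi(d1) * sqrt(T) = 10.0100 * 1.0000000000 * 0.3781161445 * 1.4142135624 = 5.352717

Answer: Vega = 5.352717


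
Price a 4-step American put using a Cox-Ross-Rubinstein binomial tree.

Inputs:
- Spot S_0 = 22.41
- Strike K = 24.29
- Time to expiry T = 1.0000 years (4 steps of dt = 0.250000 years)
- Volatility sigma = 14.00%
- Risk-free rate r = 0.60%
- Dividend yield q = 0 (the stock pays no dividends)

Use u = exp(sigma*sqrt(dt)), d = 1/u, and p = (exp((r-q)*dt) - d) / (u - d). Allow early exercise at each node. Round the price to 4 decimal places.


Answer: Price = V(0,0) = 2.4375

Derivation:
dt = T/N = 0.250000
u = exp(sigma*sqrt(dt)) = 1.072508; d = 1/u = 0.932394
p = (exp((r-q)*dt) - d) / (u - d) = 0.493221
Discount per step: exp(-r*dt) = 0.998501
Stock lattice S(k, i) with i counting down-moves:
  k=0: S(0,0) = 22.4100
  k=1: S(1,0) = 24.0349; S(1,1) = 20.8949
  k=2: S(2,0) = 25.7776; S(2,1) = 22.4100; S(2,2) = 19.4823
  k=3: S(3,0) = 27.6467; S(3,1) = 24.0349; S(3,2) = 20.8949; S(3,3) = 18.1652
  k=4: S(4,0) = 29.6513; S(4,1) = 25.7776; S(4,2) = 22.4100; S(4,3) = 19.4823; S(4,4) = 16.9371
Terminal payoffs V(N, i) = max(K - S_T, 0):
  V(4,0) = 0.000000; V(4,1) = 0.000000; V(4,2) = 1.880000; V(4,3) = 4.807682; V(4,4) = 7.352886
Backward induction: V(k, i) = exp(-r*dt) * [p * V(k+1, i) + (1-p) * V(k+1, i+1)]; then take max(V_cont, immediate exercise) for American.
  V(3,0) = exp(-r*dt) * [p*0.000000 + (1-p)*0.000000] = 0.000000; exercise = 0.000000; V(3,0) = max -> 0.000000
  V(3,1) = exp(-r*dt) * [p*0.000000 + (1-p)*1.880000] = 0.951317; exercise = 0.255092; V(3,1) = max -> 0.951317
  V(3,2) = exp(-r*dt) * [p*1.880000 + (1-p)*4.807682] = 3.358647; exercise = 3.395054; V(3,2) = max -> 3.395054
  V(3,3) = exp(-r*dt) * [p*4.807682 + (1-p)*7.352886] = 6.088399; exercise = 6.124807; V(3,3) = max -> 6.124807
  V(2,0) = exp(-r*dt) * [p*0.000000 + (1-p)*0.951317] = 0.481385; exercise = 0.000000; V(2,0) = max -> 0.481385
  V(2,1) = exp(-r*dt) * [p*0.951317 + (1-p)*3.395054] = 2.186470; exercise = 1.880000; V(2,1) = max -> 2.186470
  V(2,2) = exp(-r*dt) * [p*3.395054 + (1-p)*6.124807] = 4.771274; exercise = 4.807682; V(2,2) = max -> 4.807682
  V(1,0) = exp(-r*dt) * [p*0.481385 + (1-p)*2.186470] = 1.343470; exercise = 0.255092; V(1,0) = max -> 1.343470
  V(1,1) = exp(-r*dt) * [p*2.186470 + (1-p)*4.807682] = 3.509578; exercise = 3.395054; V(1,1) = max -> 3.509578
  V(0,0) = exp(-r*dt) * [p*1.343470 + (1-p)*3.509578] = 2.437550; exercise = 1.880000; V(0,0) = max -> 2.437550
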